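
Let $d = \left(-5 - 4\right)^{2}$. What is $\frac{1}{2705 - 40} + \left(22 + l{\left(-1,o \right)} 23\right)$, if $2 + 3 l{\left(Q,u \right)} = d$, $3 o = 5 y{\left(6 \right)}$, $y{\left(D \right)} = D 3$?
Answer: $\frac{5018198}{7995} \approx 627.67$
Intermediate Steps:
$y{\left(D \right)} = 3 D$
$o = 30$ ($o = \frac{5 \cdot 3 \cdot 6}{3} = \frac{5 \cdot 18}{3} = \frac{1}{3} \cdot 90 = 30$)
$d = 81$ ($d = \left(-9\right)^{2} = 81$)
$l{\left(Q,u \right)} = \frac{79}{3}$ ($l{\left(Q,u \right)} = - \frac{2}{3} + \frac{1}{3} \cdot 81 = - \frac{2}{3} + 27 = \frac{79}{3}$)
$\frac{1}{2705 - 40} + \left(22 + l{\left(-1,o \right)} 23\right) = \frac{1}{2705 - 40} + \left(22 + \frac{79}{3} \cdot 23\right) = \frac{1}{2665} + \left(22 + \frac{1817}{3}\right) = \frac{1}{2665} + \frac{1883}{3} = \frac{5018198}{7995}$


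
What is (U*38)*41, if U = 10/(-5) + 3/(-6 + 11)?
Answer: -10906/5 ≈ -2181.2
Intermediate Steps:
U = -7/5 (U = 10*(-1/5) + 3/5 = -2 + 3*(1/5) = -2 + 3/5 = -7/5 ≈ -1.4000)
(U*38)*41 = -7/5*38*41 = -266/5*41 = -10906/5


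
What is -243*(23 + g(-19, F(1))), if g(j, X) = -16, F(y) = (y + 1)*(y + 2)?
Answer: -1701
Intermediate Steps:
F(y) = (1 + y)*(2 + y)
-243*(23 + g(-19, F(1))) = -243*(23 - 16) = -243*7 = -1701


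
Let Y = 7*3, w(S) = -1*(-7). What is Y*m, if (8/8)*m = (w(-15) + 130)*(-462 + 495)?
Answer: 94941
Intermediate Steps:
w(S) = 7
Y = 21
m = 4521 (m = (7 + 130)*(-462 + 495) = 137*33 = 4521)
Y*m = 21*4521 = 94941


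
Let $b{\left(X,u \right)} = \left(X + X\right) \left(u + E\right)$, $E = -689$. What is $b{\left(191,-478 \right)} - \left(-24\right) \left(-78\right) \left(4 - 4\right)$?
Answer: $-445794$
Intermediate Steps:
$b{\left(X,u \right)} = 2 X \left(-689 + u\right)$ ($b{\left(X,u \right)} = \left(X + X\right) \left(u - 689\right) = 2 X \left(-689 + u\right)$)
$b{\left(191,-478 \right)} - \left(-24\right) \left(-78\right) \left(4 - 4\right) = 2 \cdot 191 \left(-689 - 478\right) - \left(-24\right) \left(-78\right) \left(4 - 4\right) = 2 \cdot 191 \left(-1167\right) - 1872 \left(4 - 4\right) = -445794 - 1872 \cdot 0 = -445794 - 0 = -445794 + 0 = -445794$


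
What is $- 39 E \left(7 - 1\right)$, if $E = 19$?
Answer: $-4446$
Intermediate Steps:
$- 39 E \left(7 - 1\right) = \left(-39\right) 19 \left(7 - 1\right) = \left(-741\right) 6 = -4446$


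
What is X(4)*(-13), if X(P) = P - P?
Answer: 0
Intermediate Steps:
X(P) = 0
X(4)*(-13) = 0*(-13) = 0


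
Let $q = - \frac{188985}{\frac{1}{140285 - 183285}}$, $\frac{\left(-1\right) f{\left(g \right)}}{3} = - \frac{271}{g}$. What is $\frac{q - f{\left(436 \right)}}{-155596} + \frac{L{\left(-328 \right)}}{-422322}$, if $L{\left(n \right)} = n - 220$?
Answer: $- \frac{748162573435785563}{14325131832816} \approx -52227.0$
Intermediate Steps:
$f{\left(g \right)} = \frac{813}{g}$ ($f{\left(g \right)} = - 3 \left(- \frac{271}{g}\right) = \frac{813}{g}$)
$q = 8126355000$ ($q = - \frac{188985}{\frac{1}{-43000}} = - \frac{188985}{- \frac{1}{43000}} = \left(-188985\right) \left(-43000\right) = 8126355000$)
$L{\left(n \right)} = -220 + n$ ($L{\left(n \right)} = n - 220 = -220 + n$)
$\frac{q - f{\left(436 \right)}}{-155596} + \frac{L{\left(-328 \right)}}{-422322} = \frac{8126355000 - \frac{813}{436}}{-155596} + \frac{-220 - 328}{-422322} = \left(8126355000 - 813 \cdot \frac{1}{436}\right) \left(- \frac{1}{155596}\right) - - \frac{274}{211161} = \left(8126355000 - \frac{813}{436}\right) \left(- \frac{1}{155596}\right) + \frac{274}{211161} = \frac{3543090779187}{436} \left(- \frac{1}{155596}\right) + \frac{274}{211161} = - \frac{3543090779187}{67839856} + \frac{274}{211161} = - \frac{748162573435785563}{14325131832816}$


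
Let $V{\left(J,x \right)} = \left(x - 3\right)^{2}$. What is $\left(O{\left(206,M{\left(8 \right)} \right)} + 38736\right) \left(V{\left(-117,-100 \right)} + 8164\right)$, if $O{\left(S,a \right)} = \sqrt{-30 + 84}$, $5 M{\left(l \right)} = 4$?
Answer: $727190928 + 56319 \sqrt{6} \approx 7.2733 \cdot 10^{8}$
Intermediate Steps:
$M{\left(l \right)} = \frac{4}{5}$ ($M{\left(l \right)} = \frac{1}{5} \cdot 4 = \frac{4}{5}$)
$V{\left(J,x \right)} = \left(-3 + x\right)^{2}$
$O{\left(S,a \right)} = 3 \sqrt{6}$ ($O{\left(S,a \right)} = \sqrt{54} = 3 \sqrt{6}$)
$\left(O{\left(206,M{\left(8 \right)} \right)} + 38736\right) \left(V{\left(-117,-100 \right)} + 8164\right) = \left(3 \sqrt{6} + 38736\right) \left(\left(-3 - 100\right)^{2} + 8164\right) = \left(38736 + 3 \sqrt{6}\right) \left(\left(-103\right)^{2} + 8164\right) = \left(38736 + 3 \sqrt{6}\right) \left(10609 + 8164\right) = \left(38736 + 3 \sqrt{6}\right) 18773 = 727190928 + 56319 \sqrt{6}$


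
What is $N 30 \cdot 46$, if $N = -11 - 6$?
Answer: $-23460$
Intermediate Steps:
$N = -17$ ($N = -11 - 6 = -17$)
$N 30 \cdot 46 = \left(-17\right) 30 \cdot 46 = \left(-510\right) 46 = -23460$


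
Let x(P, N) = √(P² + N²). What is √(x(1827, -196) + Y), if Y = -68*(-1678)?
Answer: √(114104 + 7*√68905) ≈ 340.50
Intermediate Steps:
x(P, N) = √(N² + P²)
Y = 114104
√(x(1827, -196) + Y) = √(√((-196)² + 1827²) + 114104) = √(√(38416 + 3337929) + 114104) = √(√3376345 + 114104) = √(7*√68905 + 114104) = √(114104 + 7*√68905)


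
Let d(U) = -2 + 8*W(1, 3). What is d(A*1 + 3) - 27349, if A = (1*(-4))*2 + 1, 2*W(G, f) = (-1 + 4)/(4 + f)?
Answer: -191445/7 ≈ -27349.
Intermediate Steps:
W(G, f) = 3/(2*(4 + f)) (W(G, f) = ((-1 + 4)/(4 + f))/2 = (3/(4 + f))/2 = 3/(2*(4 + f)))
A = -7 (A = -4*2 + 1 = -8 + 1 = -7)
d(U) = -2/7 (d(U) = -2 + 8*(3/(2*(4 + 3))) = -2 + 8*((3/2)/7) = -2 + 8*((3/2)*(⅐)) = -2 + 8*(3/14) = -2 + 12/7 = -2/7)
d(A*1 + 3) - 27349 = -2/7 - 27349 = -191445/7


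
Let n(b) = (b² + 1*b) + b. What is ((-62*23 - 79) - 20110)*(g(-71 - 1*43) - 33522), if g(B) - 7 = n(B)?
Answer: 448446405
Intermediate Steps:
n(b) = b² + 2*b (n(b) = (b² + b) + b = (b + b²) + b = b² + 2*b)
g(B) = 7 + B*(2 + B)
((-62*23 - 79) - 20110)*(g(-71 - 1*43) - 33522) = ((-62*23 - 79) - 20110)*((7 + (-71 - 1*43)*(2 + (-71 - 1*43))) - 33522) = ((-1426 - 79) - 20110)*((7 + (-71 - 43)*(2 + (-71 - 43))) - 33522) = (-1505 - 20110)*((7 - 114*(2 - 114)) - 33522) = -21615*((7 - 114*(-112)) - 33522) = -21615*((7 + 12768) - 33522) = -21615*(12775 - 33522) = -21615*(-20747) = 448446405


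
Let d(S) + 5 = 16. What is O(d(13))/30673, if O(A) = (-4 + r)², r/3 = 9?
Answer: 529/30673 ≈ 0.017246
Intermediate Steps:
r = 27 (r = 3*9 = 27)
d(S) = 11 (d(S) = -5 + 16 = 11)
O(A) = 529 (O(A) = (-4 + 27)² = 23² = 529)
O(d(13))/30673 = 529/30673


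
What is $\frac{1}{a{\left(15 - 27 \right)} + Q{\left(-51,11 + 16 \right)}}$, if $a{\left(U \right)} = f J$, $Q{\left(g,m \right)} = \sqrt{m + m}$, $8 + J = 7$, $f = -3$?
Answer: $- \frac{1}{15} + \frac{\sqrt{6}}{15} \approx 0.096633$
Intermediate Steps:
$J = -1$ ($J = -8 + 7 = -1$)
$Q{\left(g,m \right)} = \sqrt{2} \sqrt{m}$ ($Q{\left(g,m \right)} = \sqrt{2 m} = \sqrt{2} \sqrt{m}$)
$a{\left(U \right)} = 3$ ($a{\left(U \right)} = \left(-3\right) \left(-1\right) = 3$)
$\frac{1}{a{\left(15 - 27 \right)} + Q{\left(-51,11 + 16 \right)}} = \frac{1}{3 + \sqrt{2} \sqrt{11 + 16}} = \frac{1}{3 + \sqrt{2} \sqrt{27}} = \frac{1}{3 + \sqrt{2} \cdot 3 \sqrt{3}} = \frac{1}{3 + 3 \sqrt{6}}$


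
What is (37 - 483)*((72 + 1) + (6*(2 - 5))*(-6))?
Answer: -80726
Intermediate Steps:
(37 - 483)*((72 + 1) + (6*(2 - 5))*(-6)) = -446*(73 + (6*(-3))*(-6)) = -446*(73 - 18*(-6)) = -446*(73 + 108) = -446*181 = -80726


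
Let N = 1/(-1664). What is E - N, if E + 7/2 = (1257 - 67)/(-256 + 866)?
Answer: -157187/101504 ≈ -1.5486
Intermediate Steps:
E = -189/122 (E = -7/2 + (1257 - 67)/(-256 + 866) = -7/2 + 1190/610 = -7/2 + 1190*(1/610) = -7/2 + 119/61 = -189/122 ≈ -1.5492)
N = -1/1664 ≈ -0.00060096
E - N = -189/122 - 1*(-1/1664) = -189/122 + 1/1664 = -157187/101504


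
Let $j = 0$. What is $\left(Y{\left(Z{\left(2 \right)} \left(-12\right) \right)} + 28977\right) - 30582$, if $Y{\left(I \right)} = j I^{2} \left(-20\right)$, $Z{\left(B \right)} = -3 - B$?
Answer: $-1605$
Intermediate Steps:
$Y{\left(I \right)} = 0$ ($Y{\left(I \right)} = 0 I^{2} \left(-20\right) = 0 \left(-20\right) = 0$)
$\left(Y{\left(Z{\left(2 \right)} \left(-12\right) \right)} + 28977\right) - 30582 = \left(0 + 28977\right) - 30582 = 28977 - 30582 = -1605$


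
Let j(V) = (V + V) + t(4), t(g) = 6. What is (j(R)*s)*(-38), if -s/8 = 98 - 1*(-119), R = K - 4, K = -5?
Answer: -791616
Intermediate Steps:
R = -9 (R = -5 - 4 = -9)
j(V) = 6 + 2*V (j(V) = (V + V) + 6 = 2*V + 6 = 6 + 2*V)
s = -1736 (s = -8*(98 - 1*(-119)) = -8*(98 + 119) = -8*217 = -1736)
(j(R)*s)*(-38) = ((6 + 2*(-9))*(-1736))*(-38) = ((6 - 18)*(-1736))*(-38) = -12*(-1736)*(-38) = 20832*(-38) = -791616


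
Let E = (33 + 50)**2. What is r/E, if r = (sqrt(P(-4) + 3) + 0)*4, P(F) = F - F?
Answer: 4*sqrt(3)/6889 ≈ 0.0010057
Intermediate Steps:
P(F) = 0
r = 4*sqrt(3) (r = (sqrt(0 + 3) + 0)*4 = (sqrt(3) + 0)*4 = sqrt(3)*4 = 4*sqrt(3) ≈ 6.9282)
E = 6889 (E = 83**2 = 6889)
r/E = (4*sqrt(3))/6889 = (4*sqrt(3))*(1/6889) = 4*sqrt(3)/6889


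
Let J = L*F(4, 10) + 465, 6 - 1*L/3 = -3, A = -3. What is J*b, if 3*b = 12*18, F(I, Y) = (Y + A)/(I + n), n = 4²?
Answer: 170802/5 ≈ 34160.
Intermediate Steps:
L = 27 (L = 18 - 3*(-3) = 18 + 9 = 27)
n = 16
F(I, Y) = (-3 + Y)/(16 + I) (F(I, Y) = (Y - 3)/(I + 16) = (-3 + Y)/(16 + I))
b = 72 (b = (12*18)/3 = (⅓)*216 = 72)
J = 9489/20 (J = 27*((-3 + 10)/(16 + 4)) + 465 = 27*(7/20) + 465 = 189/20 + 465 = 9489/20 ≈ 474.45)
J*b = (9489/20)*72 = 170802/5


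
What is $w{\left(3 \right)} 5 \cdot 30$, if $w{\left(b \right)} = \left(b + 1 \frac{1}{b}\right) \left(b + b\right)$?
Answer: $3000$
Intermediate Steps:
$w{\left(b \right)} = 2 b \left(b + \frac{1}{b}\right)$ ($w{\left(b \right)} = \left(b + \frac{1}{b}\right) 2 b = 2 b \left(b + \frac{1}{b}\right)$)
$w{\left(3 \right)} 5 \cdot 30 = \left(2 + 2 \cdot 3^{2}\right) 5 \cdot 30 = \left(2 + 2 \cdot 9\right) 5 \cdot 30 = \left(2 + 18\right) 5 \cdot 30 = 20 \cdot 5 \cdot 30 = 100 \cdot 30 = 3000$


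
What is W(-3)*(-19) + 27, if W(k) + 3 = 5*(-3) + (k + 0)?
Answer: 426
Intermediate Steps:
W(k) = -18 + k (W(k) = -3 + (5*(-3) + (k + 0)) = -3 + (-15 + k) = -18 + k)
W(-3)*(-19) + 27 = (-18 - 3)*(-19) + 27 = -21*(-19) + 27 = 399 + 27 = 426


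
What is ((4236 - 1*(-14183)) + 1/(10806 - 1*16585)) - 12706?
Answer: 33015426/5779 ≈ 5713.0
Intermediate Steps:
((4236 - 1*(-14183)) + 1/(10806 - 1*16585)) - 12706 = ((4236 + 14183) + 1/(10806 - 16585)) - 12706 = (18419 + 1/(-5779)) - 12706 = (18419 - 1/5779) - 12706 = 106443400/5779 - 12706 = 33015426/5779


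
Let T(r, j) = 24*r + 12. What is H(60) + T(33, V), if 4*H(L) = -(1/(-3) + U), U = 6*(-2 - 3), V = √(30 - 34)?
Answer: 9739/12 ≈ 811.58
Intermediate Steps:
V = 2*I (V = √(-4) = 2*I ≈ 2.0*I)
T(r, j) = 12 + 24*r
U = -30 (U = 6*(-5) = -30)
H(L) = 91/12 (H(L) = (-(1/(-3) - 30))/4 = (-(-⅓ - 30))/4 = (-1*(-91/3))/4 = (¼)*(91/3) = 91/12)
H(60) + T(33, V) = 91/12 + (12 + 24*33) = 91/12 + (12 + 792) = 91/12 + 804 = 9739/12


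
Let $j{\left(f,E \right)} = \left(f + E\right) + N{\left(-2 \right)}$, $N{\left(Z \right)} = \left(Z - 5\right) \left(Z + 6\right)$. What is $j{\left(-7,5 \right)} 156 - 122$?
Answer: $-4802$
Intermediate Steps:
$N{\left(Z \right)} = \left(-5 + Z\right) \left(6 + Z\right)$
$j{\left(f,E \right)} = -28 + E + f$ ($j{\left(f,E \right)} = \left(f + E\right) - \left(32 - 4\right) = \left(E + f\right) - 28 = -28 + E + f$)
$j{\left(-7,5 \right)} 156 - 122 = \left(-28 + 5 - 7\right) 156 - 122 = \left(-30\right) 156 - 122 = -4680 - 122 = -4802$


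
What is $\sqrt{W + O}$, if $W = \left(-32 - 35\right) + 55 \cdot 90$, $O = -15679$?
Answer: $2 i \sqrt{2699} \approx 103.9 i$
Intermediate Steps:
$W = 4883$ ($W = \left(-32 - 35\right) + 4950 = -67 + 4950 = 4883$)
$\sqrt{W + O} = \sqrt{4883 - 15679} = \sqrt{-10796} = 2 i \sqrt{2699}$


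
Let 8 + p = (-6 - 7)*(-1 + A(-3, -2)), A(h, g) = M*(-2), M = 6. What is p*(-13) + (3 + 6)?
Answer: -2084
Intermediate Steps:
A(h, g) = -12 (A(h, g) = 6*(-2) = -12)
p = 161 (p = -8 + (-6 - 7)*(-1 - 12) = -8 - 13*(-13) = -8 + 169 = 161)
p*(-13) + (3 + 6) = 161*(-13) + (3 + 6) = -2093 + 9 = -2084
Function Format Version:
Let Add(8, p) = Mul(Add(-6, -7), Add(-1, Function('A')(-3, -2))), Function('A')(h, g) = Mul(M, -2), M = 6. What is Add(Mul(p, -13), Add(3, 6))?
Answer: -2084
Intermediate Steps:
Function('A')(h, g) = -12 (Function('A')(h, g) = Mul(6, -2) = -12)
p = 161 (p = Add(-8, Mul(Add(-6, -7), Add(-1, -12))) = Add(-8, Mul(-13, -13)) = Add(-8, 169) = 161)
Add(Mul(p, -13), Add(3, 6)) = Add(Mul(161, -13), Add(3, 6)) = Add(-2093, 9) = -2084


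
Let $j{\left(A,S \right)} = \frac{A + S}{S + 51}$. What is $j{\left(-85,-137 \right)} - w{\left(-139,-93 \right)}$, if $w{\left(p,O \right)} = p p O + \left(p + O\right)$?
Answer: $\frac{77274766}{43} \approx 1.7971 \cdot 10^{6}$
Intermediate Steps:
$w{\left(p,O \right)} = O + p + O p^{2}$ ($w{\left(p,O \right)} = p^{2} O + \left(O + p\right) = O p^{2} + \left(O + p\right) = O + p + O p^{2}$)
$j{\left(A,S \right)} = \frac{A + S}{51 + S}$
$j{\left(-85,-137 \right)} - w{\left(-139,-93 \right)} = \frac{-85 - 137}{51 - 137} - \left(-93 - 139 - 93 \left(-139\right)^{2}\right) = \frac{1}{-86} \left(-222\right) - \left(-93 - 139 - 1796853\right) = \left(- \frac{1}{86}\right) \left(-222\right) - \left(-93 - 139 - 1796853\right) = \frac{111}{43} - -1797085 = \frac{111}{43} + 1797085 = \frac{77274766}{43}$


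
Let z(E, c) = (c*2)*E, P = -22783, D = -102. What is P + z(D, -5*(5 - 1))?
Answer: -18703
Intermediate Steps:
z(E, c) = 2*E*c (z(E, c) = (2*c)*E = 2*E*c)
P + z(D, -5*(5 - 1)) = -22783 + 2*(-102)*(-5*(5 - 1)) = -22783 + 2*(-102)*(-5*4) = -22783 + 2*(-102)*(-20) = -22783 + 4080 = -18703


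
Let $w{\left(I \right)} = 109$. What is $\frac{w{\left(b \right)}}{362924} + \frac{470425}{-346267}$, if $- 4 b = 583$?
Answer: $- \frac{170690779597}{125668604708} \approx -1.3583$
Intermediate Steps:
$b = - \frac{583}{4}$ ($b = \left(- \frac{1}{4}\right) 583 = - \frac{583}{4} \approx -145.75$)
$\frac{w{\left(b \right)}}{362924} + \frac{470425}{-346267} = \frac{109}{362924} + \frac{470425}{-346267} = 109 \cdot \frac{1}{362924} + 470425 \left(- \frac{1}{346267}\right) = \frac{109}{362924} - \frac{470425}{346267} = - \frac{170690779597}{125668604708}$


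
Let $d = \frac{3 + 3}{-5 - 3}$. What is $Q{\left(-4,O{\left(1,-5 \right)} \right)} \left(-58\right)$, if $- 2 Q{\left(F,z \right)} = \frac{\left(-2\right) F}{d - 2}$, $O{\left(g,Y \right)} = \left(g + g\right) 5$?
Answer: $- \frac{928}{11} \approx -84.364$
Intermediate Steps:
$d = - \frac{3}{4}$ ($d = \frac{6}{-8} = 6 \left(- \frac{1}{8}\right) = - \frac{3}{4} \approx -0.75$)
$O{\left(g,Y \right)} = 10 g$ ($O{\left(g,Y \right)} = 2 g 5 = 10 g$)
$Q{\left(F,z \right)} = - \frac{4 F}{11}$ ($Q{\left(F,z \right)} = - \frac{- 2 F \frac{1}{- \frac{3}{4} - 2}}{2} = - \frac{- 2 F \frac{1}{- \frac{11}{4}}}{2} = - \frac{- 2 F \left(- \frac{4}{11}\right)}{2} = - \frac{\frac{8}{11} F}{2} = - \frac{4 F}{11}$)
$Q{\left(-4,O{\left(1,-5 \right)} \right)} \left(-58\right) = \left(- \frac{4}{11}\right) \left(-4\right) \left(-58\right) = \frac{16}{11} \left(-58\right) = - \frac{928}{11}$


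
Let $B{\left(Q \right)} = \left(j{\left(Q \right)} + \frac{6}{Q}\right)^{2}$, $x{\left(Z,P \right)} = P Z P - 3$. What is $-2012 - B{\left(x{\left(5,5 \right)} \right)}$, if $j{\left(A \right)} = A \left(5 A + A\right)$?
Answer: $- \frac{29675775803861}{3721} \approx -7.9752 \cdot 10^{9}$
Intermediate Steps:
$x{\left(Z,P \right)} = -3 + Z P^{2}$ ($x{\left(Z,P \right)} = Z P^{2} - 3 = -3 + Z P^{2}$)
$j{\left(A \right)} = 6 A^{2}$ ($j{\left(A \right)} = A 6 A = 6 A^{2}$)
$B{\left(Q \right)} = \left(\frac{6}{Q} + 6 Q^{2}\right)^{2}$ ($B{\left(Q \right)} = \left(6 Q^{2} + \frac{6}{Q}\right)^{2} = \left(\frac{6}{Q} + 6 Q^{2}\right)^{2}$)
$-2012 - B{\left(x{\left(5,5 \right)} \right)} = -2012 - \frac{36 \left(1 + \left(-3 + 5 \cdot 5^{2}\right)^{3}\right)^{2}}{\left(-3 + 5 \cdot 5^{2}\right)^{2}} = -2012 - \frac{36 \left(1 + \left(-3 + 5 \cdot 25\right)^{3}\right)^{2}}{\left(-3 + 5 \cdot 25\right)^{2}} = -2012 - \frac{36 \left(1 + \left(-3 + 125\right)^{3}\right)^{2}}{\left(-3 + 125\right)^{2}} = -2012 - \frac{36 \left(1 + 122^{3}\right)^{2}}{14884} = -2012 - 36 \cdot \frac{1}{14884} \left(1 + 1815848\right)^{2} = -2012 - 36 \cdot \frac{1}{14884} \cdot 1815849^{2} = -2012 - 36 \cdot \frac{1}{14884} \cdot 3297307590801 = -2012 - \frac{29675768317209}{3721} = - \frac{29675775803861}{3721}$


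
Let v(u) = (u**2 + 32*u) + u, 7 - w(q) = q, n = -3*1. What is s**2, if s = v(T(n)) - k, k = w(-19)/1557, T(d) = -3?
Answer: 19643704336/2424249 ≈ 8103.0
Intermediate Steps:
n = -3
w(q) = 7 - q
v(u) = u**2 + 33*u
k = 26/1557 (k = (7 - 1*(-19))/1557 = (7 + 19)*(1/1557) = 26*(1/1557) = 26/1557 ≈ 0.016699)
s = -140156/1557 (s = -3*(33 - 3) - 1*26/1557 = -3*30 - 26/1557 = -90 - 26/1557 = -140156/1557 ≈ -90.017)
s**2 = (-140156/1557)**2 = 19643704336/2424249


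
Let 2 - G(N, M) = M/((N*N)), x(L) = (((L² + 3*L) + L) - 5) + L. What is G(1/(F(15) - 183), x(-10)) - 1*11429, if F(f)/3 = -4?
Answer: -1722552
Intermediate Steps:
F(f) = -12 (F(f) = 3*(-4) = -12)
x(L) = -5 + L² + 5*L (x(L) = ((L² + 4*L) - 5) + L = (-5 + L² + 4*L) + L = -5 + L² + 5*L)
G(N, M) = 2 - M/N² (G(N, M) = 2 - M/(N*N) = 2 - M/(N²) = 2 - M/N²)
G(1/(F(15) - 183), x(-10)) - 1*11429 = (2 - (-5 + (-10)² + 5*(-10))/(1/(-12 - 183))²) - 1*11429 = (2 - (-5 + 100 - 50)/(1/(-195))²) - 11429 = (2 - 1*45/(-1/195)²) - 11429 = (2 - 1*45*38025) - 11429 = (2 - 1711125) - 11429 = -1711123 - 11429 = -1722552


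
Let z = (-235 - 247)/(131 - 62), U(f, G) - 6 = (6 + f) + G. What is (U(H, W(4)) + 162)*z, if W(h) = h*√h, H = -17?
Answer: -26510/23 ≈ -1152.6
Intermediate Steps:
W(h) = h^(3/2)
U(f, G) = 12 + G + f (U(f, G) = 6 + ((6 + f) + G) = 6 + (6 + G + f) = 12 + G + f)
z = -482/69 ≈ -6.9855
(U(H, W(4)) + 162)*z = ((12 + 4^(3/2) - 17) + 162)*(-482/69) = ((12 + 8 - 17) + 162)*(-482/69) = (3 + 162)*(-482/69) = 165*(-482/69) = -26510/23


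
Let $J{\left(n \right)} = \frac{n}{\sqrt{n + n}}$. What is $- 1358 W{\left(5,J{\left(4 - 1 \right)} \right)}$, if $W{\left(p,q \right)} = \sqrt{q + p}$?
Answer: $- 679 \sqrt{20 + 2 \sqrt{6}} \approx -3388.1$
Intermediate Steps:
$J{\left(n \right)} = \frac{\sqrt{2} \sqrt{n}}{2}$ ($J{\left(n \right)} = \frac{n}{\sqrt{2 n}} = \frac{n}{\sqrt{2} \sqrt{n}} = n \frac{\sqrt{2}}{2 \sqrt{n}} = \frac{\sqrt{2} \sqrt{n}}{2}$)
$W{\left(p,q \right)} = \sqrt{p + q}$
$- 1358 W{\left(5,J{\left(4 - 1 \right)} \right)} = - 1358 \sqrt{5 + \frac{\sqrt{2} \sqrt{4 - 1}}{2}} = - 1358 \sqrt{5 + \frac{\sqrt{2} \sqrt{3}}{2}} = - 1358 \sqrt{5 + \frac{\sqrt{6}}{2}}$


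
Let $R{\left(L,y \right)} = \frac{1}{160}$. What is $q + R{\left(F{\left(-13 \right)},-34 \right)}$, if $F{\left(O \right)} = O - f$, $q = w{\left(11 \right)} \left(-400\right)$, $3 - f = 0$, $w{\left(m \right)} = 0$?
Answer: $\frac{1}{160} \approx 0.00625$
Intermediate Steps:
$f = 3$ ($f = 3 - 0 = 3 + 0 = 3$)
$q = 0$ ($q = 0 \left(-400\right) = 0$)
$F{\left(O \right)} = -3 + O$ ($F{\left(O \right)} = O - 3 = -3 + O$)
$R{\left(L,y \right)} = \frac{1}{160}$
$q + R{\left(F{\left(-13 \right)},-34 \right)} = 0 + \frac{1}{160} = \frac{1}{160}$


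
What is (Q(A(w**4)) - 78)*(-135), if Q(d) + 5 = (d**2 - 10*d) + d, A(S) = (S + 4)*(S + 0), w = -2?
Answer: -13423995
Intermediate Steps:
A(S) = S*(4 + S) (A(S) = (4 + S)*S = S*(4 + S))
Q(d) = -5 + d**2 - 9*d (Q(d) = -5 + ((d**2 - 10*d) + d) = -5 + (d**2 - 9*d) = -5 + d**2 - 9*d)
(Q(A(w**4)) - 78)*(-135) = ((-5 + ((-2)**4*(4 + (-2)**4))**2 - 9*(-2)**4*(4 + (-2)**4)) - 78)*(-135) = ((-5 + (16*(4 + 16))**2 - 144*(4 + 16)) - 78)*(-135) = ((-5 + (16*20)**2 - 144*20) - 78)*(-135) = ((-5 + 320**2 - 9*320) - 78)*(-135) = ((-5 + 102400 - 2880) - 78)*(-135) = (99515 - 78)*(-135) = 99437*(-135) = -13423995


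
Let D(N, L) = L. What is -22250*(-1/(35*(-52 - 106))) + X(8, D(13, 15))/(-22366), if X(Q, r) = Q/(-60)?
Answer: -373232072/92762985 ≈ -4.0235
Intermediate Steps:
X(Q, r) = -Q/60 (X(Q, r) = Q*(-1/60) = -Q/60)
-22250*(-1/(35*(-52 - 106))) + X(8, D(13, 15))/(-22366) = -22250*(-1/(35*(-52 - 106))) - 1/60*8/(-22366) = -22250/((-35*(-158))) - 2/15*(-1/22366) = -22250/5530 + 1/167745 = -22250*1/5530 + 1/167745 = -2225/553 + 1/167745 = -373232072/92762985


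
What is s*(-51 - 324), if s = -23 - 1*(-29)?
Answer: -2250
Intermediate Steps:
s = 6 (s = -23 + 29 = 6)
s*(-51 - 324) = 6*(-51 - 324) = 6*(-375) = -2250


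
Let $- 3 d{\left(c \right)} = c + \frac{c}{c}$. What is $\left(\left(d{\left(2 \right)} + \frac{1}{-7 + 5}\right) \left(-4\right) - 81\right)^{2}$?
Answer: $5625$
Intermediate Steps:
$d{\left(c \right)} = - \frac{1}{3} - \frac{c}{3}$ ($d{\left(c \right)} = - \frac{c + \frac{c}{c}}{3} = - \frac{c + 1}{3} = - \frac{1 + c}{3} = - \frac{1}{3} - \frac{c}{3}$)
$\left(\left(d{\left(2 \right)} + \frac{1}{-7 + 5}\right) \left(-4\right) - 81\right)^{2} = \left(\left(\left(- \frac{1}{3} - \frac{2}{3}\right) + \frac{1}{-7 + 5}\right) \left(-4\right) - 81\right)^{2} = \left(\left(\left(- \frac{1}{3} - \frac{2}{3}\right) + \frac{1}{-2}\right) \left(-4\right) - 81\right)^{2} = \left(\left(-1 - \frac{1}{2}\right) \left(-4\right) - 81\right)^{2} = \left(\left(- \frac{3}{2}\right) \left(-4\right) - 81\right)^{2} = \left(6 - 81\right)^{2} = \left(-75\right)^{2} = 5625$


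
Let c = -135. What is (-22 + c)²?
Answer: 24649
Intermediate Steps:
(-22 + c)² = (-22 - 135)² = (-157)² = 24649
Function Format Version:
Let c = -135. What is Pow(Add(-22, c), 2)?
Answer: 24649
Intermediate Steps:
Pow(Add(-22, c), 2) = Pow(Add(-22, -135), 2) = Pow(-157, 2) = 24649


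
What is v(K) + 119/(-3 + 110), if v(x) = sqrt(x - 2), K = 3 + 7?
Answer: 119/107 + 2*sqrt(2) ≈ 3.9406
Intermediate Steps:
K = 10
v(x) = sqrt(-2 + x)
v(K) + 119/(-3 + 110) = sqrt(-2 + 10) + 119/(-3 + 110) = sqrt(8) + 119/107 = 2*sqrt(2) + (1/107)*119 = 2*sqrt(2) + 119/107 = 119/107 + 2*sqrt(2)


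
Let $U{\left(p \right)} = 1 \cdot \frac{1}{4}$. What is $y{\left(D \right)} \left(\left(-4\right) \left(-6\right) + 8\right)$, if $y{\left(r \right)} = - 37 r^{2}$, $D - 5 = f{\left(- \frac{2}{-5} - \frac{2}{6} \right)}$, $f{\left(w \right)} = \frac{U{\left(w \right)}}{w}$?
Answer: $-90650$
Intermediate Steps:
$U{\left(p \right)} = \frac{1}{4}$ ($U{\left(p \right)} = 1 \cdot \frac{1}{4} = \frac{1}{4}$)
$f{\left(w \right)} = \frac{1}{4 w}$
$D = \frac{35}{4}$ ($D = 5 + \frac{1}{4 \left(- \frac{2}{-5} - \frac{2}{6}\right)} = 5 + \frac{1}{4 \left(\left(-2\right) \left(- \frac{1}{5}\right) - \frac{1}{3}\right)} = 5 + \frac{1}{4 \left(\frac{2}{5} - \frac{1}{3}\right)} = 5 + \frac{\frac{1}{\frac{1}{15}}}{4} = 5 + \frac{1}{4} \cdot 15 = 5 + \frac{15}{4} = \frac{35}{4} \approx 8.75$)
$y{\left(D \right)} \left(\left(-4\right) \left(-6\right) + 8\right) = - 37 \left(\frac{35}{4}\right)^{2} \left(\left(-4\right) \left(-6\right) + 8\right) = \left(-37\right) \frac{1225}{16} \left(24 + 8\right) = \left(- \frac{45325}{16}\right) 32 = -90650$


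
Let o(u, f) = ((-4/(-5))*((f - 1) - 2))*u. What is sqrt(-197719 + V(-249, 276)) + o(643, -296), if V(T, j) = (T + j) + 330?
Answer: -769028/5 + I*sqrt(197362) ≈ -1.5381e+5 + 444.25*I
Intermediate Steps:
V(T, j) = 330 + T + j
o(u, f) = u*(-12/5 + 4*f/5) (o(u, f) = ((-4*(-1/5))*((-1 + f) - 2))*u = (4*(-3 + f)/5)*u = (-12/5 + 4*f/5)*u = u*(-12/5 + 4*f/5))
sqrt(-197719 + V(-249, 276)) + o(643, -296) = sqrt(-197719 + (330 - 249 + 276)) + (4/5)*643*(-3 - 296) = sqrt(-197719 + 357) + (4/5)*643*(-299) = sqrt(-197362) - 769028/5 = I*sqrt(197362) - 769028/5 = -769028/5 + I*sqrt(197362)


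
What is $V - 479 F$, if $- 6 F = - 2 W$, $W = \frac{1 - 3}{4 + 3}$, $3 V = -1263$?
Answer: $- \frac{7883}{21} \approx -375.38$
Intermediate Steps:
$V = -421$ ($V = \frac{1}{3} \left(-1263\right) = -421$)
$W = - \frac{2}{7} \approx -0.28571$
$F = - \frac{2}{21}$ ($F = - \frac{\left(-2\right) \left(- \frac{2}{7}\right)}{6} = \left(- \frac{1}{6}\right) \frac{4}{7} = - \frac{2}{21} \approx -0.095238$)
$V - 479 F = -421 - - \frac{958}{21} = -421 + \frac{958}{21} = - \frac{7883}{21}$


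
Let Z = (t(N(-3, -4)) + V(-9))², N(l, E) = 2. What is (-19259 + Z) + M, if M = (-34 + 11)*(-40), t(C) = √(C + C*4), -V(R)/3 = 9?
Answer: -18339 + (27 - √10)² ≈ -17771.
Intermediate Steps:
V(R) = -27 (V(R) = -3*9 = -27)
t(C) = √5*√C (t(C) = √(C + 4*C) = √(5*C) = √5*√C)
Z = (-27 + √10)² (Z = (√5*√2 - 27)² = (√10 - 27)² = (-27 + √10)² ≈ 568.24)
M = 920 (M = -23*(-40) = 920)
(-19259 + Z) + M = (-19259 + (27 - √10)²) + 920 = -18339 + (27 - √10)²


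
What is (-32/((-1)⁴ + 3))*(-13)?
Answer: 104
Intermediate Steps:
(-32/((-1)⁴ + 3))*(-13) = (-32/(1 + 3))*(-13) = (-32/4)*(-13) = ((¼)*(-32))*(-13) = -8*(-13) = 104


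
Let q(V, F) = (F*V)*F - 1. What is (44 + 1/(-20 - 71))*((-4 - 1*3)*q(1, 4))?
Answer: -60045/13 ≈ -4618.8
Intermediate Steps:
q(V, F) = -1 + V*F² (q(V, F) = V*F² - 1 = -1 + V*F²)
(44 + 1/(-20 - 71))*((-4 - 1*3)*q(1, 4)) = (44 + 1/(-20 - 71))*((-4 - 1*3)*(-1 + 1*4²)) = (44 + 1/(-91))*((-4 - 3)*(-1 + 1*16)) = (44 - 1/91)*(-7*(-1 + 16)) = 4003*(-7*15)/91 = (4003/91)*(-105) = -60045/13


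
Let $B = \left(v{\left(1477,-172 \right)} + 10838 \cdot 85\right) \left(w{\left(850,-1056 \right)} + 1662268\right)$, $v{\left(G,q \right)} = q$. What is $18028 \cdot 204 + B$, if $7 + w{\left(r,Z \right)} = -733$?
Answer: $1530367334336$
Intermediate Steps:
$w{\left(r,Z \right)} = -740$ ($w{\left(r,Z \right)} = -7 - 733 = -740$)
$B = 1530363656624$ ($B = \left(-172 + 10838 \cdot 85\right) \left(-740 + 1662268\right) = \left(-172 + 921230\right) 1661528 = 921058 \cdot 1661528 = 1530363656624$)
$18028 \cdot 204 + B = 18028 \cdot 204 + 1530363656624 = 3677712 + 1530363656624 = 1530367334336$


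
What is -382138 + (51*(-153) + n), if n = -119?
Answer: -390060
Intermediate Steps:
-382138 + (51*(-153) + n) = -382138 + (51*(-153) - 119) = -382138 + (-7803 - 119) = -382138 - 7922 = -390060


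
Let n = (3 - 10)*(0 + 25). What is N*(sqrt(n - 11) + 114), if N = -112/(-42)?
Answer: 304 + 8*I*sqrt(186)/3 ≈ 304.0 + 36.368*I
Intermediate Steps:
n = -175 (n = -7*25 = -175)
N = 8/3 (N = -112*(-1/42) = 8/3 ≈ 2.6667)
N*(sqrt(n - 11) + 114) = 8*(sqrt(-175 - 11) + 114)/3 = 8*(sqrt(-186) + 114)/3 = 8*(I*sqrt(186) + 114)/3 = 8*(114 + I*sqrt(186))/3 = 304 + 8*I*sqrt(186)/3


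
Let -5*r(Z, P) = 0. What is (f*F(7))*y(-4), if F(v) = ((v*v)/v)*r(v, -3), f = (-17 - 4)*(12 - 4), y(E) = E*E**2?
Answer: 0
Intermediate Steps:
r(Z, P) = 0 (r(Z, P) = -1/5*0 = 0)
y(E) = E**3
f = -168 (f = -21*8 = -168)
F(v) = 0 (F(v) = ((v*v)/v)*0 = (v**2/v)*0 = v*0 = 0)
(f*F(7))*y(-4) = -168*0*(-4)**3 = 0*(-64) = 0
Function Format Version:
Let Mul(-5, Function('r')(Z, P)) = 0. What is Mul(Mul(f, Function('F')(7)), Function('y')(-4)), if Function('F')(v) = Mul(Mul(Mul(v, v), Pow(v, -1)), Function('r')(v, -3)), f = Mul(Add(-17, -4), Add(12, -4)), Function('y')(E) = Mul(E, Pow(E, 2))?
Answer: 0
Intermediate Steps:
Function('r')(Z, P) = 0 (Function('r')(Z, P) = Mul(Rational(-1, 5), 0) = 0)
Function('y')(E) = Pow(E, 3)
f = -168 (f = Mul(-21, 8) = -168)
Function('F')(v) = 0 (Function('F')(v) = Mul(Mul(Mul(v, v), Pow(v, -1)), 0) = Mul(Mul(Pow(v, 2), Pow(v, -1)), 0) = Mul(v, 0) = 0)
Mul(Mul(f, Function('F')(7)), Function('y')(-4)) = Mul(Mul(-168, 0), Pow(-4, 3)) = Mul(0, -64) = 0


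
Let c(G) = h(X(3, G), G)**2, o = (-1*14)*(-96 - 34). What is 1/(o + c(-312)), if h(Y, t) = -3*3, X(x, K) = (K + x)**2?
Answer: 1/1901 ≈ 0.00052604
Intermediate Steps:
h(Y, t) = -9
o = 1820 (o = -14*(-130) = 1820)
c(G) = 81 (c(G) = (-9)**2 = 81)
1/(o + c(-312)) = 1/(1820 + 81) = 1/1901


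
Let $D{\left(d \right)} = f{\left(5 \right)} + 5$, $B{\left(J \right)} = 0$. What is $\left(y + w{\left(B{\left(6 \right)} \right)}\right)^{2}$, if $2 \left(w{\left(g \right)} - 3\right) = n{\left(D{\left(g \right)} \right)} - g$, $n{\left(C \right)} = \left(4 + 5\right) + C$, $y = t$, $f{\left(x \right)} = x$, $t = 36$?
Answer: $\frac{9409}{4} \approx 2352.3$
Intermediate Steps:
$y = 36$
$D{\left(d \right)} = 10$ ($D{\left(d \right)} = 5 + 5 = 10$)
$n{\left(C \right)} = 9 + C$
$w{\left(g \right)} = \frac{25}{2} - \frac{g}{2}$ ($w{\left(g \right)} = 3 + \frac{\left(9 + 10\right) - g}{2} = 3 + \frac{19 - g}{2} = 3 - \left(- \frac{19}{2} + \frac{g}{2}\right) = \frac{25}{2} - \frac{g}{2}$)
$\left(y + w{\left(B{\left(6 \right)} \right)}\right)^{2} = \left(36 + \left(\frac{25}{2} - 0\right)\right)^{2} = \left(36 + \left(\frac{25}{2} + 0\right)\right)^{2} = \left(36 + \frac{25}{2}\right)^{2} = \left(\frac{97}{2}\right)^{2} = \frac{9409}{4}$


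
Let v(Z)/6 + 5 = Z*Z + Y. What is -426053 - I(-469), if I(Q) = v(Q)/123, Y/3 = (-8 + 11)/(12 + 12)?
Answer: -71632343/164 ≈ -4.3678e+5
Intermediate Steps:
Y = 3/8 (Y = 3*((-8 + 11)/(12 + 12)) = 3*(3/24) = 3*(3*(1/24)) = 3*(1/8) = 3/8 ≈ 0.37500)
v(Z) = -111/4 + 6*Z**2 (v(Z) = -30 + 6*(Z*Z + 3/8) = -30 + 6*(Z**2 + 3/8) = -30 + 6*(3/8 + Z**2) = -30 + (9/4 + 6*Z**2) = -111/4 + 6*Z**2)
I(Q) = -37/164 + 2*Q**2/41 (I(Q) = (-111/4 + 6*Q**2)/123 = (-111/4 + 6*Q**2)*(1/123) = -37/164 + 2*Q**2/41)
-426053 - I(-469) = -426053 - (-37/164 + (2/41)*(-469)**2) = -426053 - (-37/164 + (2/41)*219961) = -426053 - (-37/164 + 439922/41) = -426053 - 1*1759651/164 = -426053 - 1759651/164 = -71632343/164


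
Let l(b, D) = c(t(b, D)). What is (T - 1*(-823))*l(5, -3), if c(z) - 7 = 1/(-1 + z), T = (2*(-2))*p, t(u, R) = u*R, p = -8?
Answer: 94905/16 ≈ 5931.6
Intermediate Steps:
t(u, R) = R*u
T = 32 (T = (2*(-2))*(-8) = -4*(-8) = 32)
c(z) = 7 + 1/(-1 + z)
l(b, D) = (-6 + 7*D*b)/(-1 + D*b) (l(b, D) = (-6 + 7*(D*b))/(-1 + D*b) = (-6 + 7*D*b)/(-1 + D*b))
(T - 1*(-823))*l(5, -3) = (32 - 1*(-823))*((-6 + 7*(-3)*5)/(-1 - 3*5)) = (32 + 823)*((-6 - 105)/(-1 - 15)) = 855*(-111/(-16)) = 855*(-1/16*(-111)) = 855*(111/16) = 94905/16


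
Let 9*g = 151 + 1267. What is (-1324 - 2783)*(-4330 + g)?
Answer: 51408688/3 ≈ 1.7136e+7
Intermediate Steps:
g = 1418/9 (g = (151 + 1267)/9 = (⅑)*1418 = 1418/9 ≈ 157.56)
(-1324 - 2783)*(-4330 + g) = (-1324 - 2783)*(-4330 + 1418/9) = -4107*(-37552/9) = 51408688/3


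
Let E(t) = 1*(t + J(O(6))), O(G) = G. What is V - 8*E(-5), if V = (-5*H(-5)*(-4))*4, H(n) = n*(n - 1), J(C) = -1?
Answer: 2448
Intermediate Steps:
H(n) = n*(-1 + n)
E(t) = -1 + t (E(t) = 1*(t - 1) = 1*(-1 + t) = -1 + t)
V = 2400 (V = (-(-25)*(-1 - 5)*(-4))*4 = (-(-25)*(-6)*(-4))*4 = (-5*30*(-4))*4 = -150*(-4)*4 = 600*4 = 2400)
V - 8*E(-5) = 2400 - 8*(-1 - 5) = 2400 - 8*(-6) = 2400 + 48 = 2448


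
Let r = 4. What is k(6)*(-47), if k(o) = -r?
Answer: 188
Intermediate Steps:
k(o) = -4 (k(o) = -1*4 = -4)
k(6)*(-47) = -4*(-47) = 188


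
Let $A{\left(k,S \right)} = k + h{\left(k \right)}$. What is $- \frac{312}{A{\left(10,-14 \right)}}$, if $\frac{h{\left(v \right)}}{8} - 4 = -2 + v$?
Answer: $- \frac{156}{53} \approx -2.9434$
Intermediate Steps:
$h{\left(v \right)} = 16 + 8 v$ ($h{\left(v \right)} = 32 + 8 \left(-2 + v\right) = 32 + \left(-16 + 8 v\right) = 16 + 8 v$)
$A{\left(k,S \right)} = 16 + 9 k$ ($A{\left(k,S \right)} = k + \left(16 + 8 k\right) = 16 + 9 k$)
$- \frac{312}{A{\left(10,-14 \right)}} = - \frac{312}{16 + 9 \cdot 10} = - \frac{312}{16 + 90} = - \frac{312}{106} = \left(-312\right) \frac{1}{106} = - \frac{156}{53}$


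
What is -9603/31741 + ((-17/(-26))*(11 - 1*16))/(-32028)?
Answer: -470234647/1554801144 ≈ -0.30244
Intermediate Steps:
-9603/31741 + ((-17/(-26))*(11 - 1*16))/(-32028) = -9603*1/31741 + ((-17*(-1)/26)*(11 - 16))*(-1/32028) = -9603/31741 + (-1*(-17/26)*(-5))*(-1/32028) = -9603/31741 + ((17/26)*(-5))*(-1/32028) = -9603/31741 - 85/26*(-1/32028) = -9603/31741 + 5/48984 = -470234647/1554801144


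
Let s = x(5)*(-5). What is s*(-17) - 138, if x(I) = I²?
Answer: 1987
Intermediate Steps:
s = -125 (s = 5²*(-5) = 25*(-5) = -125)
s*(-17) - 138 = -125*(-17) - 138 = 2125 - 138 = 1987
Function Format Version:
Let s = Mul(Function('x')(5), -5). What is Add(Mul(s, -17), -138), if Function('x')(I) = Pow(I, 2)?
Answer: 1987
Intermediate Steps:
s = -125 (s = Mul(Pow(5, 2), -5) = Mul(25, -5) = -125)
Add(Mul(s, -17), -138) = Add(Mul(-125, -17), -138) = Add(2125, -138) = 1987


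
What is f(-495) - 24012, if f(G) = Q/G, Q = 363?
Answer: -360191/15 ≈ -24013.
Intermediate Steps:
f(G) = 363/G
f(-495) - 24012 = 363/(-495) - 24012 = 363*(-1/495) - 24012 = -11/15 - 24012 = -360191/15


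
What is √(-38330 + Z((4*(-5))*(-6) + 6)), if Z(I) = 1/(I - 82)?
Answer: 3*I*√2061301/22 ≈ 195.78*I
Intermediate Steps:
Z(I) = 1/(-82 + I)
√(-38330 + Z((4*(-5))*(-6) + 6)) = √(-38330 + 1/(-82 + ((4*(-5))*(-6) + 6))) = √(-38330 + 1/(-82 + (-20*(-6) + 6))) = √(-38330 + 1/(-82 + (120 + 6))) = √(-38330 + 1/(-82 + 126)) = √(-38330 + 1/44) = √(-1686519/44) = 3*I*√2061301/22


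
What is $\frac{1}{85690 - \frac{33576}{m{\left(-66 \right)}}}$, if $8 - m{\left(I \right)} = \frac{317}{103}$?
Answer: $\frac{169}{13328834} \approx 1.2679 \cdot 10^{-5}$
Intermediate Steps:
$m{\left(I \right)} = \frac{507}{103}$ ($m{\left(I \right)} = 8 - \frac{317}{103} = \frac{507}{103}$)
$\frac{1}{85690 - \frac{33576}{m{\left(-66 \right)}}} = \frac{1}{85690 - \frac{33576}{\frac{507}{103}}} = \frac{1}{85690 - \frac{1152776}{169}} = \frac{1}{\frac{13328834}{169}} = \frac{169}{13328834}$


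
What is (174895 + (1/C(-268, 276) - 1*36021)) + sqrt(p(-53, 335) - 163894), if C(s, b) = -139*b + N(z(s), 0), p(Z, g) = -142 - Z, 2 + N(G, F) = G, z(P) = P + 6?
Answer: 5364424871/38628 + I*sqrt(163983) ≈ 1.3887e+5 + 404.95*I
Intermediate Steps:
z(P) = 6 + P
N(G, F) = -2 + G
C(s, b) = 4 + s - 139*b (C(s, b) = -139*b + (-2 + (6 + s)) = -139*b + (4 + s) = 4 + s - 139*b)
(174895 + (1/C(-268, 276) - 1*36021)) + sqrt(p(-53, 335) - 163894) = (174895 + (1/(4 - 268 - 139*276) - 1*36021)) + sqrt((-142 - 1*(-53)) - 163894) = (174895 + (1/(4 - 268 - 38364) - 36021)) + sqrt((-142 + 53) - 163894) = (174895 + (1/(-38628) - 36021)) + sqrt(-89 - 163894) = (174895 + (-1/38628 - 36021)) + sqrt(-163983) = (174895 - 1391419189/38628) + I*sqrt(163983) = 5364424871/38628 + I*sqrt(163983)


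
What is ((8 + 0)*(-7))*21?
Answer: -1176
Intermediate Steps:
((8 + 0)*(-7))*21 = (8*(-7))*21 = -56*21 = -1176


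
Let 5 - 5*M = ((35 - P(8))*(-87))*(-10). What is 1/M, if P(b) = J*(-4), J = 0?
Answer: -1/6089 ≈ -0.00016423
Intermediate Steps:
P(b) = 0 (P(b) = 0*(-4) = 0)
M = -6089 (M = 1 - (35 - 1*0)*(-87)*(-10)/5 = 1 - (35 + 0)*(-87)*(-10)/5 = 1 - 35*(-87)*(-10)/5 = 1 - (-609)*(-10) = 1 - ⅕*30450 = 1 - 6090 = -6089)
1/M = 1/(-6089) = -1/6089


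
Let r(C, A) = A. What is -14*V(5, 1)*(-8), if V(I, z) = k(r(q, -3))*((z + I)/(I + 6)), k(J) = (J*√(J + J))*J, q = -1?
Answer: 6048*I*√6/11 ≈ 1346.8*I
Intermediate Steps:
k(J) = √2*J^(5/2) (k(J) = (J*√(2*J))*J = (J*(√2*√J))*J = (√2*J^(3/2))*J = √2*J^(5/2))
V(I, z) = 9*I*√6*(I + z)/(6 + I) (V(I, z) = (√2*(-3)^(5/2))*((z + I)/(I + 6)) = (√2*(9*I*√3))*((I + z)/(6 + I)) = (9*I*√6)*((I + z)/(6 + I)) = 9*I*√6*(I + z)/(6 + I))
-14*V(5, 1)*(-8) = -126*I*√6*(5 + 1)/(6 + 5)*(-8) = -126*I*√6*6/11*(-8) = -756*I*√6/11*(-8) = 6048*I*√6/11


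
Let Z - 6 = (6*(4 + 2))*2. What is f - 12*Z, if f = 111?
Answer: -825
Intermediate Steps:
Z = 78 (Z = 6 + (6*(4 + 2))*2 = 6 + (6*6)*2 = 6 + 36*2 = 6 + 72 = 78)
f - 12*Z = 111 - 12*78 = 111 - 936 = -825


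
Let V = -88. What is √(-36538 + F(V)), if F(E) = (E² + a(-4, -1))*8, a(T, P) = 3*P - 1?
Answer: 7*√518 ≈ 159.32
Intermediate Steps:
a(T, P) = -1 + 3*P
F(E) = -32 + 8*E² (F(E) = (E² + (-1 + 3*(-1)))*8 = (E² + (-1 - 3))*8 = (E² - 4)*8 = (-4 + E²)*8 = -32 + 8*E²)
√(-36538 + F(V)) = √(-36538 + (-32 + 8*(-88)²)) = √(-36538 + (-32 + 8*7744)) = √(-36538 + (-32 + 61952)) = √(-36538 + 61920) = √25382 = 7*√518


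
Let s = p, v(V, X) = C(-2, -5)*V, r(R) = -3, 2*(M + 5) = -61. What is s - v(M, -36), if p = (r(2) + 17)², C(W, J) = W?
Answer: 125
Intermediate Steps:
M = -71/2 (M = -5 + (½)*(-61) = -5 - 61/2 = -71/2 ≈ -35.500)
v(V, X) = -2*V
p = 196 (p = (-3 + 17)² = 14² = 196)
s = 196
s - v(M, -36) = 196 - (-2)*(-71)/2 = 196 - 1*71 = 196 - 71 = 125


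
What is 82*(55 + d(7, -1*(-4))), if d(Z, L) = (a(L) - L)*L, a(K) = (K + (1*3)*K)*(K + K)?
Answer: 45182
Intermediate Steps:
a(K) = 8*K² (a(K) = (K + 3*K)*(2*K) = (4*K)*(2*K) = 8*K²)
d(Z, L) = L*(-L + 8*L²) (d(Z, L) = (8*L² - L)*L = (-L + 8*L²)*L = L*(-L + 8*L²))
82*(55 + d(7, -1*(-4))) = 82*(55 + (-1*(-4))²*(-1 + 8*(-1*(-4)))) = 82*(55 + 4²*(-1 + 8*4)) = 82*(55 + 16*(-1 + 32)) = 82*(55 + 16*31) = 82*(55 + 496) = 82*551 = 45182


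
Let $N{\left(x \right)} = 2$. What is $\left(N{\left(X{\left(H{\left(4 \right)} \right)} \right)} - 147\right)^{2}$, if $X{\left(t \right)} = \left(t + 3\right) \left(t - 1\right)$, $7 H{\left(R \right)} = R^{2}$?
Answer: $21025$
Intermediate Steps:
$H{\left(R \right)} = \frac{R^{2}}{7}$
$X{\left(t \right)} = \left(-1 + t\right) \left(3 + t\right)$ ($X{\left(t \right)} = \left(3 + t\right) \left(-1 + t\right) = \left(-1 + t\right) \left(3 + t\right)$)
$\left(N{\left(X{\left(H{\left(4 \right)} \right)} \right)} - 147\right)^{2} = \left(2 - 147\right)^{2} = \left(-145\right)^{2} = 21025$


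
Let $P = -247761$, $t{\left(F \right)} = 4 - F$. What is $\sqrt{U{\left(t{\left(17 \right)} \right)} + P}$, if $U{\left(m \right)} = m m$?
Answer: $2 i \sqrt{61898} \approx 497.59 i$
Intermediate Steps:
$U{\left(m \right)} = m^{2}$
$\sqrt{U{\left(t{\left(17 \right)} \right)} + P} = \sqrt{\left(4 - 17\right)^{2} - 247761} = \sqrt{\left(-13\right)^{2} - 247761} = \sqrt{169 - 247761} = \sqrt{-247592} = 2 i \sqrt{61898}$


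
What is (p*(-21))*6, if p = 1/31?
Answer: -126/31 ≈ -4.0645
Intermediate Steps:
p = 1/31 ≈ 0.032258
(p*(-21))*6 = ((1/31)*(-21))*6 = -21/31*6 = -126/31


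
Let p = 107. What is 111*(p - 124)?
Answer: -1887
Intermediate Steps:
111*(p - 124) = 111*(107 - 124) = 111*(-17) = -1887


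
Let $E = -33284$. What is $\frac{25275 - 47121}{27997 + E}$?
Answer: $\frac{21846}{5287} \approx 4.132$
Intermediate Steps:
$\frac{25275 - 47121}{27997 + E} = \frac{25275 - 47121}{27997 - 33284} = \frac{25275 - 47121}{-5287} = \left(-21846\right) \left(- \frac{1}{5287}\right) = \frac{21846}{5287}$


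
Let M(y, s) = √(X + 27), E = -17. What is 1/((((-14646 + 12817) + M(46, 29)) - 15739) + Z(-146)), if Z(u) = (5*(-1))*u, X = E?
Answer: -8419/141759117 - √10/283518234 ≈ -5.9401e-5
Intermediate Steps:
X = -17
M(y, s) = √10 (M(y, s) = √(-17 + 27) = √10)
Z(u) = -5*u
1/((((-14646 + 12817) + M(46, 29)) - 15739) + Z(-146)) = 1/((((-14646 + 12817) + √10) - 15739) - 5*(-146)) = 1/(((-1829 + √10) - 15739) + 730) = 1/((-17568 + √10) + 730) = 1/(-16838 + √10)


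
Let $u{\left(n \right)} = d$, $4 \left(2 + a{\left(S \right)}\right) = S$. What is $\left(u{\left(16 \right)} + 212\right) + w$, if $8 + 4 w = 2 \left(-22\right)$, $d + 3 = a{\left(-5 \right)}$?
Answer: $\frac{771}{4} \approx 192.75$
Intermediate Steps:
$a{\left(S \right)} = -2 + \frac{S}{4}$
$d = - \frac{25}{4}$ ($d = -3 + \left(-2 + \frac{1}{4} \left(-5\right)\right) = -3 - \frac{13}{4} = - \frac{25}{4} \approx -6.25$)
$u{\left(n \right)} = - \frac{25}{4}$
$w = -13$ ($w = -2 + \frac{2 \left(-22\right)}{4} = -2 + \frac{1}{4} \left(-44\right) = -2 - 11 = -13$)
$\left(u{\left(16 \right)} + 212\right) + w = \left(- \frac{25}{4} + 212\right) - 13 = \frac{823}{4} - 13 = \frac{771}{4}$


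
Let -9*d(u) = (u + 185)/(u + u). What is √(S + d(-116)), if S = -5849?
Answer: I*√708333294/348 ≈ 76.479*I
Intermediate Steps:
d(u) = -(185 + u)/(18*u) (d(u) = -(u + 185)/(9*(u + u)) = -(185 + u)/(9*(2*u)) = -(185 + u)*1/(2*u)/9 = -(185 + u)/(18*u))
√(S + d(-116)) = √(-5849 + (1/18)*(-185 - 1*(-116))/(-116)) = √(-5849 + (1/18)*(-1/116)*(-185 + 116)) = √(-5849 + (1/18)*(-1/116)*(-69)) = √(-5849 + 23/696) = √(-4070881/696) = I*√708333294/348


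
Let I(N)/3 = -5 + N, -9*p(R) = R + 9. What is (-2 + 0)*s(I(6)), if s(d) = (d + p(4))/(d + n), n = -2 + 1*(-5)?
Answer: 7/9 ≈ 0.77778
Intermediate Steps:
p(R) = -1 - R/9 (p(R) = -(R + 9)/9 = -(9 + R)/9 = -1 - R/9)
n = -7 (n = -2 - 5 = -7)
I(N) = -15 + 3*N (I(N) = 3*(-5 + N) = -15 + 3*N)
s(d) = (-13/9 + d)/(-7 + d) (s(d) = (d + (-1 - 1/9*4))/(d - 7) = (d + (-1 - 4/9))/(-7 + d) = (d - 13/9)/(-7 + d) = (-13/9 + d)/(-7 + d))
(-2 + 0)*s(I(6)) = (-2 + 0)*((-13/9 + (-15 + 3*6))/(-7 + (-15 + 3*6))) = -2*(-13/9 + (-15 + 18))/(-7 + (-15 + 18)) = -2*(-13/9 + 3)/(-7 + 3) = -2*14/((-4)*9) = -(-1)*14/(2*9) = -2*(-7/18) = 7/9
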